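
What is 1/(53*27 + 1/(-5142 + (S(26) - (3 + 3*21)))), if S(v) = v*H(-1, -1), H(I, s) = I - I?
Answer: 5208/7452647 ≈ 0.00069881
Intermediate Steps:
H(I, s) = 0
S(v) = 0 (S(v) = v*0 = 0)
1/(53*27 + 1/(-5142 + (S(26) - (3 + 3*21)))) = 1/(53*27 + 1/(-5142 + (0 - (3 + 3*21)))) = 1/(1431 + 1/(-5142 + (0 - (3 + 63)))) = 1/(1431 + 1/(-5142 + (0 - 1*66))) = 1/(1431 + 1/(-5142 + (0 - 66))) = 1/(1431 + 1/(-5142 - 66)) = 1/(1431 + 1/(-5208)) = 1/(1431 - 1/5208) = 1/(7452647/5208) = 5208/7452647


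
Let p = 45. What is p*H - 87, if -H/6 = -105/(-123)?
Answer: -13017/41 ≈ -317.49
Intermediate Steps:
H = -210/41 (H = -(-630)/(-123) = -(-630)*(-1)/123 = -6*35/41 = -210/41 ≈ -5.1219)
p*H - 87 = 45*(-210/41) - 87 = -9450/41 - 87 = -13017/41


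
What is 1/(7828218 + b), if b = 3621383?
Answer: 1/11449601 ≈ 8.7339e-8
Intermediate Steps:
1/(7828218 + b) = 1/(7828218 + 3621383) = 1/11449601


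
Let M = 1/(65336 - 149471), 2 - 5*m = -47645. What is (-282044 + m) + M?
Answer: -22928015872/84135 ≈ -2.7251e+5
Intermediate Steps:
m = 47647/5 (m = ⅖ - ⅕*(-47645) = ⅖ + 9529 = 47647/5 ≈ 9529.4)
M = -1/84135 (M = 1/(-84135) = -1/84135 ≈ -1.1886e-5)
(-282044 + m) + M = (-282044 + 47647/5) - 1/84135 = -1362573/5 - 1/84135 = -22928015872/84135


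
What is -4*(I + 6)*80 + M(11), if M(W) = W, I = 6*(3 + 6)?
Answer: -19189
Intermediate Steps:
I = 54 (I = 6*9 = 54)
-4*(I + 6)*80 + M(11) = -4*(54 + 6)*80 + 11 = -4*60*80 + 11 = -1*240*80 + 11 = -240*80 + 11 = -19200 + 11 = -19189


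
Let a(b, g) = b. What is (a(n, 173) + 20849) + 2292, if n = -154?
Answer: 22987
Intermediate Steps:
(a(n, 173) + 20849) + 2292 = (-154 + 20849) + 2292 = 20695 + 2292 = 22987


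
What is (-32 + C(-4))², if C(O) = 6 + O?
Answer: 900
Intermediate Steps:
(-32 + C(-4))² = (-32 + (6 - 4))² = (-32 + 2)² = (-30)² = 900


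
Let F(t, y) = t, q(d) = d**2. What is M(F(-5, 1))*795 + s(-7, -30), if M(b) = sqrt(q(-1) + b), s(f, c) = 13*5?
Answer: 65 + 1590*I ≈ 65.0 + 1590.0*I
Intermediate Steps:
s(f, c) = 65
M(b) = sqrt(1 + b) (M(b) = sqrt((-1)**2 + b) = sqrt(1 + b))
M(F(-5, 1))*795 + s(-7, -30) = sqrt(1 - 5)*795 + 65 = sqrt(-4)*795 + 65 = (2*I)*795 + 65 = 1590*I + 65 = 65 + 1590*I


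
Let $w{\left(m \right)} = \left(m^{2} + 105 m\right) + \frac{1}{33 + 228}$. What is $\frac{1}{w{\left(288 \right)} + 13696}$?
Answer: $\frac{261}{33115681} \approx 7.8815 \cdot 10^{-6}$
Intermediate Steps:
$w{\left(m \right)} = \frac{1}{261} + m^{2} + 105 m$ ($w{\left(m \right)} = \left(m^{2} + 105 m\right) + \frac{1}{261} = \frac{1}{261} + m^{2} + 105 m$)
$\frac{1}{w{\left(288 \right)} + 13696} = \frac{1}{\left(\frac{1}{261} + 288^{2} + 105 \cdot 288\right) + 13696} = \frac{1}{\left(\frac{1}{261} + 82944 + 30240\right) + 13696} = \frac{1}{\frac{29541025}{261} + 13696} = \frac{1}{\frac{33115681}{261}} = \frac{261}{33115681}$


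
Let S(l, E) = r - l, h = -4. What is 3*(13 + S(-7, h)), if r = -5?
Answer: 45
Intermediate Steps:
S(l, E) = -5 - l
3*(13 + S(-7, h)) = 3*(13 + (-5 - 1*(-7))) = 3*(13 + (-5 + 7)) = 3*(13 + 2) = 3*15 = 45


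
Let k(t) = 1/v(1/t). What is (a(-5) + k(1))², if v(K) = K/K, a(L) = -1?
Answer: 0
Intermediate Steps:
v(K) = 1
k(t) = 1 (k(t) = 1/1 = 1)
(a(-5) + k(1))² = (-1 + 1)² = 0² = 0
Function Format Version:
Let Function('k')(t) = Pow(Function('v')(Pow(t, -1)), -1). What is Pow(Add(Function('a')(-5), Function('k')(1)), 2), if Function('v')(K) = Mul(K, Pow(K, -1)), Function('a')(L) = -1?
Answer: 0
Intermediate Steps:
Function('v')(K) = 1
Function('k')(t) = 1 (Function('k')(t) = Pow(1, -1) = 1)
Pow(Add(Function('a')(-5), Function('k')(1)), 2) = Pow(Add(-1, 1), 2) = Pow(0, 2) = 0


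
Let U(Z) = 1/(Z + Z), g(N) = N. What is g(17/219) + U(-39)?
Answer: 123/1898 ≈ 0.064805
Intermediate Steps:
U(Z) = 1/(2*Z)
g(17/219) + U(-39) = 17/219 + (½)/(-39) = 17*(1/219) + (½)*(-1/39) = 17/219 - 1/78 = 123/1898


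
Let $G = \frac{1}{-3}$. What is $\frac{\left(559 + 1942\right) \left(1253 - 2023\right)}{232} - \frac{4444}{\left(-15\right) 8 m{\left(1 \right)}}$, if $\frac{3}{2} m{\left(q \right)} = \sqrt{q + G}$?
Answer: $- \frac{962885}{116} + \frac{1111 \sqrt{6}}{40} \approx -8232.7$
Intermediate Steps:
$G = - \frac{1}{3} \approx -0.33333$
$m{\left(q \right)} = \frac{2 \sqrt{- \frac{1}{3} + q}}{3}$ ($m{\left(q \right)} = \frac{2 \sqrt{q - \frac{1}{3}}}{3} = \frac{2 \sqrt{- \frac{1}{3} + q}}{3}$)
$\frac{\left(559 + 1942\right) \left(1253 - 2023\right)}{232} - \frac{4444}{\left(-15\right) 8 m{\left(1 \right)}} = \frac{\left(559 + 1942\right) \left(1253 - 2023\right)}{232} - \frac{4444}{\left(-15\right) 8 \frac{2 \sqrt{-3 + 9 \cdot 1}}{9}} = 2501 \left(-770\right) \frac{1}{232} - \frac{4444}{\left(-120\right) \frac{2 \sqrt{-3 + 9}}{9}} = \left(-1925770\right) \frac{1}{232} - \frac{4444}{\left(-120\right) \frac{2 \sqrt{6}}{9}} = - \frac{962885}{116} - \frac{4444}{\left(- \frac{80}{3}\right) \sqrt{6}} = - \frac{962885}{116} - 4444 \left(- \frac{\sqrt{6}}{160}\right) = - \frac{962885}{116} + \frac{1111 \sqrt{6}}{40}$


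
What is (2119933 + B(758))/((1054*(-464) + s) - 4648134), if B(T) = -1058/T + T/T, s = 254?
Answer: -803454457/1946898744 ≈ -0.41268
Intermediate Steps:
B(T) = 1 - 1058/T (B(T) = -1058/T + 1 = 1 - 1058/T)
(2119933 + B(758))/((1054*(-464) + s) - 4648134) = (2119933 + (-1058 + 758)/758)/((1054*(-464) + 254) - 4648134) = (2119933 + (1/758)*(-300))/((-489056 + 254) - 4648134) = (2119933 - 150/379)/(-488802 - 4648134) = (803454457/379)/(-5136936) = (803454457/379)*(-1/5136936) = -803454457/1946898744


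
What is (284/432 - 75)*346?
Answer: -1389017/54 ≈ -25723.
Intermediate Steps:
(284/432 - 75)*346 = (284*(1/432) - 75)*346 = (71/108 - 75)*346 = -8029/108*346 = -1389017/54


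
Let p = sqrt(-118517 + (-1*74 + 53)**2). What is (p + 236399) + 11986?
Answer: 248385 + 2*I*sqrt(29519) ≈ 2.4839e+5 + 343.62*I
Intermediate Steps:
p = 2*I*sqrt(29519) (p = sqrt(-118517 + (-74 + 53)**2) = sqrt(-118517 + (-21)**2) = sqrt(-118517 + 441) = sqrt(-118076) = 2*I*sqrt(29519) ≈ 343.62*I)
(p + 236399) + 11986 = (2*I*sqrt(29519) + 236399) + 11986 = (236399 + 2*I*sqrt(29519)) + 11986 = 248385 + 2*I*sqrt(29519)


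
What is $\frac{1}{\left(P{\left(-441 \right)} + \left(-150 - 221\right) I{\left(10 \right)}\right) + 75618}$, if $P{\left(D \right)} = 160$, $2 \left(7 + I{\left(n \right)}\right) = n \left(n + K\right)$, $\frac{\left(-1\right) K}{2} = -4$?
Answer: $\frac{1}{44985} \approx 2.223 \cdot 10^{-5}$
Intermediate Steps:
$K = 8$ ($K = \left(-2\right) \left(-4\right) = 8$)
$I{\left(n \right)} = -7 + \frac{n \left(8 + n\right)}{2}$ ($I{\left(n \right)} = -7 + \frac{n \left(n + 8\right)}{2} = -7 + \frac{n \left(8 + n\right)}{2}$)
$\frac{1}{\left(P{\left(-441 \right)} + \left(-150 - 221\right) I{\left(10 \right)}\right) + 75618} = \frac{1}{\left(160 + \left(-150 - 221\right) \left(-7 + \frac{10^{2}}{2} + 4 \cdot 10\right)\right) + 75618} = \frac{1}{\left(160 - 371 \left(-7 + \frac{1}{2} \cdot 100 + 40\right)\right) + 75618} = \frac{1}{\left(160 - 371 \left(-7 + 50 + 40\right)\right) + 75618} = \frac{1}{\left(160 - 30793\right) + 75618} = \frac{1}{-30633 + 75618} = \frac{1}{44985}$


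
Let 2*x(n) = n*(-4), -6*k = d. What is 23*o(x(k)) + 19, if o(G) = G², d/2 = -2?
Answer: 539/9 ≈ 59.889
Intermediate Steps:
d = -4 (d = 2*(-2) = -4)
k = ⅔ (k = -⅙*(-4) = ⅔ ≈ 0.66667)
x(n) = -2*n (x(n) = (n*(-4))/2 = (-4*n)/2 = -2*n)
23*o(x(k)) + 19 = 23*(-2*⅔)² + 19 = 23*(-4/3)² + 19 = 23*(16/9) + 19 = 368/9 + 19 = 539/9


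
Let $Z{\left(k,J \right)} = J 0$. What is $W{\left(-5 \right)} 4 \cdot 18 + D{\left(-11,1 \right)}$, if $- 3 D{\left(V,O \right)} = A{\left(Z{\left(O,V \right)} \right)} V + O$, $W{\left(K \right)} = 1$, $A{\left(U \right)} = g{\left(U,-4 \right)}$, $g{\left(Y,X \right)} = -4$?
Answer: $57$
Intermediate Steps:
$Z{\left(k,J \right)} = 0$
$A{\left(U \right)} = -4$
$D{\left(V,O \right)} = - \frac{O}{3} + \frac{4 V}{3}$ ($D{\left(V,O \right)} = - \frac{- 4 V + O}{3} = - \frac{O - 4 V}{3} = - \frac{O}{3} + \frac{4 V}{3}$)
$W{\left(-5 \right)} 4 \cdot 18 + D{\left(-11,1 \right)} = 1 \cdot 4 \cdot 18 + \left(\left(- \frac{1}{3}\right) 1 + \frac{4}{3} \left(-11\right)\right) = 1 \cdot 72 - 15 = 72 - 15 = 57$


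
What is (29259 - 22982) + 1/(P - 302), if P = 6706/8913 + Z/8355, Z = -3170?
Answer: 9399424371317/1497439754 ≈ 6277.0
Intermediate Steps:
P = 1851628/4964541 (P = 6706/8913 - 3170/8355 = 6706*(1/8913) - 3170*1/8355 = 6706/8913 - 634/1671 = 1851628/4964541 ≈ 0.37297)
(29259 - 22982) + 1/(P - 302) = (29259 - 22982) + 1/(1851628/4964541 - 302) = 6277 + 1/(-1497439754/4964541) = 6277 - 4964541/1497439754 = 9399424371317/1497439754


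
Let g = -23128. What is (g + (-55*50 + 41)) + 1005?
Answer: -24832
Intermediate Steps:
(g + (-55*50 + 41)) + 1005 = (-23128 + (-55*50 + 41)) + 1005 = (-23128 + (-2750 + 41)) + 1005 = (-23128 - 2709) + 1005 = -25837 + 1005 = -24832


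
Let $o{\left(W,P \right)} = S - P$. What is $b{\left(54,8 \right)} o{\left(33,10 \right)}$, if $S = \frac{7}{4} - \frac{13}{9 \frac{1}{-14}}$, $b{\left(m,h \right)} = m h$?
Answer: $5172$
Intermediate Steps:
$b{\left(m,h \right)} = h m$
$S = \frac{791}{36}$ ($S = 7 \cdot \frac{1}{4} - \frac{13}{9 \left(- \frac{1}{14}\right)} = \frac{7}{4} - \frac{13}{- \frac{9}{14}} = \frac{7}{4} - - \frac{182}{9} = \frac{7}{4} + \frac{182}{9} = \frac{791}{36} \approx 21.972$)
$o{\left(W,P \right)} = \frac{791}{36} - P$
$b{\left(54,8 \right)} o{\left(33,10 \right)} = 8 \cdot 54 \left(\frac{791}{36} - 10\right) = 432 \left(\frac{791}{36} - 10\right) = 432 \cdot \frac{431}{36} = 5172$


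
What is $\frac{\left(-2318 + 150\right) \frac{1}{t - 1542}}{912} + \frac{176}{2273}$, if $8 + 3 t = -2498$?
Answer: $\frac{48314799}{616019368} \approx 0.078431$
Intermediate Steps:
$t = - \frac{2506}{3}$ ($t = - \frac{8}{3} + \frac{1}{3} \left(-2498\right) = - \frac{8}{3} - \frac{2498}{3} = - \frac{2506}{3} \approx -835.33$)
$\frac{\left(-2318 + 150\right) \frac{1}{t - 1542}}{912} + \frac{176}{2273} = \frac{\left(-2318 + 150\right) \frac{1}{- \frac{2506}{3} - 1542}}{912} + \frac{176}{2273} = - \frac{2168}{- \frac{7132}{3}} \cdot \frac{1}{912} + 176 \cdot \frac{1}{2273} = \left(-2168\right) \left(- \frac{3}{7132}\right) \frac{1}{912} + \frac{176}{2273} = \frac{1626}{1783} \cdot \frac{1}{912} + \frac{176}{2273} = \frac{271}{271016} + \frac{176}{2273} = \frac{48314799}{616019368}$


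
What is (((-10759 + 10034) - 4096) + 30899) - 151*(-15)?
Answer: 28343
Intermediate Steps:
(((-10759 + 10034) - 4096) + 30899) - 151*(-15) = ((-725 - 4096) + 30899) + 2265 = (-4821 + 30899) + 2265 = 26078 + 2265 = 28343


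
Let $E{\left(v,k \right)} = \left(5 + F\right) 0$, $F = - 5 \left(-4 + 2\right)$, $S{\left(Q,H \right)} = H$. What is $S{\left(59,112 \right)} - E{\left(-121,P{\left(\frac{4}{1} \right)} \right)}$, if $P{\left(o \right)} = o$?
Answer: $112$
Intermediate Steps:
$F = 10$ ($F = \left(-5\right) \left(-2\right) = 10$)
$E{\left(v,k \right)} = 0$ ($E{\left(v,k \right)} = \left(5 + 10\right) 0 = 15 \cdot 0 = 0$)
$S{\left(59,112 \right)} - E{\left(-121,P{\left(\frac{4}{1} \right)} \right)} = 112 - 0 = 112 + 0 = 112$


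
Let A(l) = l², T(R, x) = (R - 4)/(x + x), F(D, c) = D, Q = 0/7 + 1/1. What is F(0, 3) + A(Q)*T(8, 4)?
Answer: ½ ≈ 0.50000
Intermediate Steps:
Q = 1 (Q = 0*(⅐) + 1*1 = 0 + 1 = 1)
T(R, x) = (-4 + R)/(2*x) (T(R, x) = (-4 + R)/((2*x)) = (-4 + R)*(1/(2*x)) = (-4 + R)/(2*x))
F(0, 3) + A(Q)*T(8, 4) = 0 + 1²*((½)*(-4 + 8)/4) = 0 + 1*((½)*(¼)*4) = 0 + 1*(½) = 0 + ½ = ½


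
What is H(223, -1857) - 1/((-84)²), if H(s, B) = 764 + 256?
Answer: 7197119/7056 ≈ 1020.0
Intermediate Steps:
H(s, B) = 1020
H(223, -1857) - 1/((-84)²) = 1020 - 1/((-84)²) = 1020 - 1/7056 = 7197119/7056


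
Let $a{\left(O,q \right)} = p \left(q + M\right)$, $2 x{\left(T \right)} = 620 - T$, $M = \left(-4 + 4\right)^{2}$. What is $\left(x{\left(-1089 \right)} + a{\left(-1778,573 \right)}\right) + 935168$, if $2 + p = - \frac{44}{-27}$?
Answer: $\frac{16844585}{18} \approx 9.3581 \cdot 10^{5}$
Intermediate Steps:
$M = 0$ ($M = 0^{2} = 0$)
$x{\left(T \right)} = 310 - \frac{T}{2}$ ($x{\left(T \right)} = \frac{620 - T}{2} = 310 - \frac{T}{2}$)
$p = - \frac{10}{27}$ ($p = -2 - \frac{44}{-27} = -2 - - \frac{44}{27} = -2 + \frac{44}{27} = - \frac{10}{27} \approx -0.37037$)
$a{\left(O,q \right)} = - \frac{10 q}{27}$ ($a{\left(O,q \right)} = - \frac{10 \left(q + 0\right)}{27} = - \frac{10 q}{27}$)
$\left(x{\left(-1089 \right)} + a{\left(-1778,573 \right)}\right) + 935168 = \left(\left(310 - - \frac{1089}{2}\right) - \frac{1910}{9}\right) + 935168 = \left(\left(310 + \frac{1089}{2}\right) - \frac{1910}{9}\right) + 935168 = \left(\frac{1709}{2} - \frac{1910}{9}\right) + 935168 = \frac{11561}{18} + 935168 = \frac{16844585}{18}$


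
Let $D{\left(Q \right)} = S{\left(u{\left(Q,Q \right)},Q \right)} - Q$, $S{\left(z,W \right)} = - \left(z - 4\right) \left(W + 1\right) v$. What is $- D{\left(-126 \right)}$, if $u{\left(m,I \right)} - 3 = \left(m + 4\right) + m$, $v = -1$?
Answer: $-31251$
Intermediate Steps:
$u{\left(m,I \right)} = 7 + 2 m$ ($u{\left(m,I \right)} = 3 + \left(\left(m + 4\right) + m\right) = 3 + \left(\left(4 + m\right) + m\right) = 3 + \left(4 + 2 m\right) = 7 + 2 m$)
$S{\left(z,W \right)} = \left(1 + W\right) \left(-4 + z\right)$ ($S{\left(z,W \right)} = - \left(z - 4\right) \left(W + 1\right) \left(-1\right) = - \left(-4 + z\right) \left(1 + W\right) \left(-1\right) = - \left(1 + W\right) \left(-4 + z\right) \left(-1\right) = \left(1 + W\right) \left(-4 + z\right)$)
$D{\left(Q \right)} = 3 - 3 Q + Q \left(7 + 2 Q\right)$ ($D{\left(Q \right)} = \left(-4 + \left(7 + 2 Q\right) - 4 Q + Q \left(7 + 2 Q\right)\right) - Q = \left(3 - 2 Q + Q \left(7 + 2 Q\right)\right) - Q = 3 - 3 Q + Q \left(7 + 2 Q\right)$)
$- D{\left(-126 \right)} = - (3 + 2 \left(-126\right)^{2} + 4 \left(-126\right)) = - (3 + 2 \cdot 15876 - 504) = - (3 + 31752 - 504) = \left(-1\right) 31251 = -31251$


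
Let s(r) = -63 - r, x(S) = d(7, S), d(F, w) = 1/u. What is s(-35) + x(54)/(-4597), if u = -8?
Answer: -1029727/36776 ≈ -28.000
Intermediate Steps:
d(F, w) = -⅛ (d(F, w) = 1/(-8) = -⅛)
x(S) = -⅛
s(-35) + x(54)/(-4597) = (-63 - 1*(-35)) - ⅛/(-4597) = (-63 + 35) - ⅛*(-1/4597) = -28 + 1/36776 = -1029727/36776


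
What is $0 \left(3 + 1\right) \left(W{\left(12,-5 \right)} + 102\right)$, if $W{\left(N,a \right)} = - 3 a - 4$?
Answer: $0$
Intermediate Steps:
$W{\left(N,a \right)} = -4 - 3 a$
$0 \left(3 + 1\right) \left(W{\left(12,-5 \right)} + 102\right) = 0 \left(3 + 1\right) \left(\left(-4 - -15\right) + 102\right) = 0 \cdot 4 \left(\left(-4 + 15\right) + 102\right) = 0 \left(11 + 102\right) = 0 \cdot 113 = 0$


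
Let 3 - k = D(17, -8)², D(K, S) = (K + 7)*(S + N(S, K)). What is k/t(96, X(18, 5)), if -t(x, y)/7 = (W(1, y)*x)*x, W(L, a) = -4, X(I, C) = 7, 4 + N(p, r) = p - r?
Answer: -262847/86016 ≈ -3.0558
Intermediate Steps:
N(p, r) = -4 + p - r (N(p, r) = -4 + (p - r) = -4 + p - r)
D(K, S) = (7 + K)*(-4 - K + 2*S) (D(K, S) = (K + 7)*(S + (-4 + S - K)) = (7 + K)*(-4 - K + 2*S))
t(x, y) = 28*x² (t(x, y) = -7*(-4*x)*x = -(-28)*x² = 28*x²)
k = -788541 (k = 3 - (-28 - 1*17² - 11*17 + 14*(-8) + 2*17*(-8))² = 3 - (-28 - 1*289 - 187 - 112 - 272)² = 3 - (-28 - 289 - 187 - 112 - 272)² = 3 - 1*(-888)² = 3 - 1*788544 = 3 - 788544 = -788541)
k/t(96, X(18, 5)) = -788541/(28*96²) = -788541/(28*9216) = -788541/258048 = -788541*1/258048 = -262847/86016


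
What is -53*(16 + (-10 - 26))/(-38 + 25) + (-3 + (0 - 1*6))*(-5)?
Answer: -475/13 ≈ -36.538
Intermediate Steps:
-53*(16 + (-10 - 26))/(-38 + 25) + (-3 + (0 - 1*6))*(-5) = -53*(16 - 36)/(-13) + (-3 + (0 - 6))*(-5) = -(-1060)*(-1)/13 + (-3 - 6)*(-5) = -53*20/13 - 9*(-5) = -1060/13 + 45 = -475/13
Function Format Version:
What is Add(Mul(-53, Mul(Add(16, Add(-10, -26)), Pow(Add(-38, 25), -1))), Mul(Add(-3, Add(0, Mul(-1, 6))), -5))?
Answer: Rational(-475, 13) ≈ -36.538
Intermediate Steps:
Add(Mul(-53, Mul(Add(16, Add(-10, -26)), Pow(Add(-38, 25), -1))), Mul(Add(-3, Add(0, Mul(-1, 6))), -5)) = Add(Mul(-53, Mul(Add(16, -36), Pow(-13, -1))), Mul(Add(-3, Add(0, -6)), -5)) = Add(Mul(-53, Mul(-20, Rational(-1, 13))), Mul(Add(-3, -6), -5)) = Add(Mul(-53, Rational(20, 13)), Mul(-9, -5)) = Add(Rational(-1060, 13), 45) = Rational(-475, 13)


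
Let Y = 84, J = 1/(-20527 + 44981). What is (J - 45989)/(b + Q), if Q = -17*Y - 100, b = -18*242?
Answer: 1124615005/143887336 ≈ 7.8159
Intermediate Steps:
J = 1/24454 ≈ 4.0893e-5
b = -4356
Q = -1528 (Q = -17*84 - 100 = -1428 - 100 = -1528)
(J - 45989)/(b + Q) = (1/24454 - 45989)/(-4356 - 1528) = -1124615005/24454/(-5884) = -1124615005/24454*(-1/5884) = 1124615005/143887336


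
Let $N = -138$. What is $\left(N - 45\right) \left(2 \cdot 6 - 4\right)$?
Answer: $-1464$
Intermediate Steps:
$\left(N - 45\right) \left(2 \cdot 6 - 4\right) = \left(-138 - 45\right) \left(2 \cdot 6 - 4\right) = - 183 \left(12 - 4\right) = \left(-183\right) 8 = -1464$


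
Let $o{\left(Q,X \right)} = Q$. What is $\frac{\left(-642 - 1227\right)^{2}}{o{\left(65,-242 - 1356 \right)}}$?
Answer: $\frac{3493161}{65} \approx 53741.0$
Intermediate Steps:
$\frac{\left(-642 - 1227\right)^{2}}{o{\left(65,-242 - 1356 \right)}} = \frac{\left(-642 - 1227\right)^{2}}{65} = \left(-1869\right)^{2} \cdot \frac{1}{65} = 3493161 \cdot \frac{1}{65} = \frac{3493161}{65}$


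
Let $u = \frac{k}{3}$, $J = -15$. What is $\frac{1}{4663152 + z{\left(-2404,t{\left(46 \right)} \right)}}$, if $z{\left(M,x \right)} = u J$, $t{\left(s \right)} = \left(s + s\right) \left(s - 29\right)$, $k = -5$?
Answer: $\frac{1}{4663177} \approx 2.1445 \cdot 10^{-7}$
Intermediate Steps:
$u = - \frac{5}{3} \approx -1.6667$
$t{\left(s \right)} = 2 s \left(-29 + s\right)$
$z{\left(M,x \right)} = 25$ ($z{\left(M,x \right)} = \left(- \frac{5}{3}\right) \left(-15\right) = 25$)
$\frac{1}{4663152 + z{\left(-2404,t{\left(46 \right)} \right)}} = \frac{1}{4663152 + 25} = \frac{1}{4663177}$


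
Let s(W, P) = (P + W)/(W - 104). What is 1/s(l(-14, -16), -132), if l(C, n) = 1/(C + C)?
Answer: 2913/3697 ≈ 0.78794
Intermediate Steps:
l(C, n) = 1/(2*C)
s(W, P) = (P + W)/(-104 + W)
1/s(l(-14, -16), -132) = 1/((-132 + (½)/(-14))/(-104 + (½)/(-14))) = 1/((-132 + (½)*(-1/14))/(-104 + (½)*(-1/14))) = 1/((-132 - 1/28)/(-104 - 1/28)) = 1/(-3697/28/(-2913/28)) = 1/(-28/2913*(-3697/28)) = 1/(3697/2913) = 2913/3697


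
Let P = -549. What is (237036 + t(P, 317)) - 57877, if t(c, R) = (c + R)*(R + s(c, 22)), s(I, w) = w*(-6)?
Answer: 136239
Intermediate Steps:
s(I, w) = -6*w
t(c, R) = (-132 + R)*(R + c) (t(c, R) = (c + R)*(R - 6*22) = (R + c)*(R - 132) = (R + c)*(-132 + R) = (-132 + R)*(R + c))
(237036 + t(P, 317)) - 57877 = (237036 + (317² - 132*317 - 132*(-549) + 317*(-549))) - 57877 = (237036 + (100489 - 41844 + 72468 - 174033)) - 57877 = (237036 - 42920) - 57877 = 194116 - 57877 = 136239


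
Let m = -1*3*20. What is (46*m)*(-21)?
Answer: 57960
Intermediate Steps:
m = -60 (m = -3*20 = -60)
(46*m)*(-21) = (46*(-60))*(-21) = -2760*(-21) = 57960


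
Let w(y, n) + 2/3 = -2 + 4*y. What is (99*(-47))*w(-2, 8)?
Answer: 49632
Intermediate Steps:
w(y, n) = -8/3 + 4*y (w(y, n) = -⅔ + (-2 + 4*y) = -8/3 + 4*y)
(99*(-47))*w(-2, 8) = (99*(-47))*(-8/3 + 4*(-2)) = -4653*(-8/3 - 8) = -4653*(-32/3) = 49632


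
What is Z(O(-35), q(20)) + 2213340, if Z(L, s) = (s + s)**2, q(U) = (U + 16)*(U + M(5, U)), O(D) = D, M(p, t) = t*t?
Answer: 916670940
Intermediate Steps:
M(p, t) = t**2
q(U) = (16 + U)*(U + U**2) (q(U) = (U + 16)*(U + U**2) = (16 + U)*(U + U**2))
Z(L, s) = 4*s**2 (Z(L, s) = (2*s)**2 = 4*s**2)
Z(O(-35), q(20)) + 2213340 = 4*(20*(16 + 20**2 + 17*20))**2 + 2213340 = 4*(20*(16 + 400 + 340))**2 + 2213340 = 4*(20*756)**2 + 2213340 = 4*15120**2 + 2213340 = 4*228614400 + 2213340 = 914457600 + 2213340 = 916670940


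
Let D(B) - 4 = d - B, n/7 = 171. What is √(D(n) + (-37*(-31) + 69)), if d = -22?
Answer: 1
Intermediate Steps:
n = 1197 (n = 7*171 = 1197)
D(B) = -18 - B (D(B) = 4 + (-22 - B) = -18 - B)
√(D(n) + (-37*(-31) + 69)) = √((-18 - 1*1197) + (-37*(-31) + 69)) = √((-18 - 1197) + (1147 + 69)) = √(-1215 + 1216) = √1 = 1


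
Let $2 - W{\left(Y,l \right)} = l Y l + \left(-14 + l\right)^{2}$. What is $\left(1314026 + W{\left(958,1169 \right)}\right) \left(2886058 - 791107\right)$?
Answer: $-2742679336238685$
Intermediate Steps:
$W{\left(Y,l \right)} = 2 - \left(-14 + l\right)^{2} - Y l^{2}$ ($W{\left(Y,l \right)} = 2 - \left(l Y l + \left(-14 + l\right)^{2}\right) = 2 - \left(Y l l + \left(-14 + l\right)^{2}\right) = 2 - \left(Y l^{2} + \left(-14 + l\right)^{2}\right) = 2 - \left(\left(-14 + l\right)^{2} + Y l^{2}\right) = 2 - \left(-14 + l\right)^{2} - Y l^{2}$)
$\left(1314026 + W{\left(958,1169 \right)}\right) \left(2886058 - 791107\right) = \left(1314026 - \left(-2 + 1309165438 + \left(-14 + 1169\right)^{2}\right)\right) \left(2886058 - 791107\right) = \left(1314026 - \left(1334023 + 1309165438\right)\right) 2094951 = \left(1314026 - 1310499461\right) 2094951 = \left(-1309185435\right) 2094951 = -2742679336238685$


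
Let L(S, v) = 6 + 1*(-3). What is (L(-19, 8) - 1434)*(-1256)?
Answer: 1797336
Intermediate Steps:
L(S, v) = 3 (L(S, v) = 6 - 3 = 3)
(L(-19, 8) - 1434)*(-1256) = (3 - 1434)*(-1256) = -1431*(-1256) = 1797336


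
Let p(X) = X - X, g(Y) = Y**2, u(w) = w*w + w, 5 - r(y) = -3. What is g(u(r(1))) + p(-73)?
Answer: 5184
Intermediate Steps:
r(y) = 8 (r(y) = 5 - 1*(-3) = 5 + 3 = 8)
u(w) = w + w**2 (u(w) = w**2 + w = w + w**2)
p(X) = 0
g(u(r(1))) + p(-73) = (8*(1 + 8))**2 + 0 = (8*9)**2 + 0 = 72**2 + 0 = 5184 + 0 = 5184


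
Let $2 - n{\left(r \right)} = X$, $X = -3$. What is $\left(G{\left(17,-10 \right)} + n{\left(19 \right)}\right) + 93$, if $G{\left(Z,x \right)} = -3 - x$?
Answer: $105$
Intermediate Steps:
$n{\left(r \right)} = 5$ ($n{\left(r \right)} = 2 - -3 = 2 + 3 = 5$)
$\left(G{\left(17,-10 \right)} + n{\left(19 \right)}\right) + 93 = \left(\left(-3 - -10\right) + 5\right) + 93 = \left(\left(-3 + 10\right) + 5\right) + 93 = \left(7 + 5\right) + 93 = 12 + 93 = 105$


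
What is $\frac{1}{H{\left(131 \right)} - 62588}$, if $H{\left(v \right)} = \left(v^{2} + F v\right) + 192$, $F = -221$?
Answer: $- \frac{1}{74186} \approx -1.348 \cdot 10^{-5}$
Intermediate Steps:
$H{\left(v \right)} = 192 + v^{2} - 221 v$ ($H{\left(v \right)} = \left(v^{2} - 221 v\right) + 192 = 192 + v^{2} - 221 v$)
$\frac{1}{H{\left(131 \right)} - 62588} = \frac{1}{\left(192 + 131^{2} - 28951\right) - 62588} = \frac{1}{\left(192 + 17161 - 28951\right) - 62588} = \frac{1}{-11598 - 62588} = \frac{1}{-74186} = - \frac{1}{74186}$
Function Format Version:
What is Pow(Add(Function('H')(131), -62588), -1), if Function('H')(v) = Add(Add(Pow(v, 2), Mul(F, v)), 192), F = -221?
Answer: Rational(-1, 74186) ≈ -1.3480e-5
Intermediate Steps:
Function('H')(v) = Add(192, Pow(v, 2), Mul(-221, v)) (Function('H')(v) = Add(Add(Pow(v, 2), Mul(-221, v)), 192) = Add(192, Pow(v, 2), Mul(-221, v)))
Pow(Add(Function('H')(131), -62588), -1) = Pow(Add(Add(192, Pow(131, 2), Mul(-221, 131)), -62588), -1) = Pow(Add(Add(192, 17161, -28951), -62588), -1) = Pow(Add(-11598, -62588), -1) = Pow(-74186, -1) = Rational(-1, 74186)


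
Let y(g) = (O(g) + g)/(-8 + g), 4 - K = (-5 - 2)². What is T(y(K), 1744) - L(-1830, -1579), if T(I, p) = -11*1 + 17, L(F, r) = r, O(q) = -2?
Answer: 1585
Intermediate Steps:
K = -45 (K = 4 - (-5 - 2)² = 4 - 1*(-7)² = 4 - 1*49 = 4 - 49 = -45)
y(g) = (-2 + g)/(-8 + g)
T(I, p) = 6 (T(I, p) = -11 + 17 = 6)
T(y(K), 1744) - L(-1830, -1579) = 6 - 1*(-1579) = 6 + 1579 = 1585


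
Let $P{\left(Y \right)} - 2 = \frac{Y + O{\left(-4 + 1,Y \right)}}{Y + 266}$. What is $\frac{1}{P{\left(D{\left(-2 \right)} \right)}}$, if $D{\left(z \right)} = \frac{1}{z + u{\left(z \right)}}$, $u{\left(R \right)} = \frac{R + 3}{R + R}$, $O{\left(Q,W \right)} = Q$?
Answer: $\frac{2390}{4749} \approx 0.50326$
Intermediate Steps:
$u{\left(R \right)} = \frac{3 + R}{2 R}$
$D{\left(z \right)} = \frac{1}{z + \frac{3 + z}{2 z}}$
$P{\left(Y \right)} = 2 + \frac{-3 + Y}{266 + Y}$ ($P{\left(Y \right)} = 2 + \frac{Y + \left(-4 + 1\right)}{Y + 266} = 2 + \frac{Y - 3}{266 + Y} = 2 + \frac{-3 + Y}{266 + Y}$)
$\frac{1}{P{\left(D{\left(-2 \right)} \right)}} = \frac{1}{\frac{1}{266 + 2 \left(-2\right) \frac{1}{3 - 2 + 2 \left(-2\right)^{2}}} \left(529 + 3 \cdot 2 \left(-2\right) \frac{1}{3 - 2 + 2 \left(-2\right)^{2}}\right)} = \frac{1}{\frac{1}{266 + 2 \left(-2\right) \frac{1}{3 - 2 + 2 \cdot 4}} \left(529 + 3 \cdot 2 \left(-2\right) \frac{1}{3 - 2 + 2 \cdot 4}\right)} = \frac{1}{\frac{1}{266 + 2 \left(-2\right) \frac{1}{3 - 2 + 8}} \left(529 + 3 \cdot 2 \left(-2\right) \frac{1}{3 - 2 + 8}\right)} = \frac{1}{\frac{1}{266 + 2 \left(-2\right) \frac{1}{9}} \left(529 + 3 \cdot 2 \left(-2\right) \frac{1}{9}\right)} = \frac{1}{\frac{1}{266 - \frac{4}{9}} \left(529 + 3 \left(- \frac{4}{9}\right)\right)} = \frac{1}{\frac{1}{\frac{2390}{9}} \left(529 - \frac{4}{3}\right)} = \frac{1}{\frac{9}{2390} \cdot \frac{1583}{3}} = \frac{1}{\frac{4749}{2390}} = \frac{2390}{4749}$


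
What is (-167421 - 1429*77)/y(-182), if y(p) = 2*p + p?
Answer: 138727/273 ≈ 508.16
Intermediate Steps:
y(p) = 3*p
(-167421 - 1429*77)/y(-182) = (-167421 - 1429*77)/((3*(-182))) = (-167421 - 110033)/(-546) = -277454*(-1/546) = 138727/273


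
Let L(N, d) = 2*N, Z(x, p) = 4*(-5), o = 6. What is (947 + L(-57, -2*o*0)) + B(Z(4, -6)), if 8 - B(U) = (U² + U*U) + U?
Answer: 61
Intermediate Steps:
Z(x, p) = -20
B(U) = 8 - U - 2*U² (B(U) = 8 - ((U² + U*U) + U) = 8 - ((U² + U²) + U) = 8 - (2*U² + U) = 8 - (U + 2*U²) = 8 + (-U - 2*U²) = 8 - U - 2*U²)
(947 + L(-57, -2*o*0)) + B(Z(4, -6)) = (947 + 2*(-57)) + (8 - 1*(-20) - 2*(-20)²) = (947 - 114) + (8 + 20 - 2*400) = 833 + (8 + 20 - 800) = 833 - 772 = 61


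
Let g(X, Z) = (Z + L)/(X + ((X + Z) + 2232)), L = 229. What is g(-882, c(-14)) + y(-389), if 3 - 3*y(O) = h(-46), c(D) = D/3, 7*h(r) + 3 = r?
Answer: 15919/4170 ≈ 3.8175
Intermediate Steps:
h(r) = -3/7 + r/7
c(D) = D/3 (c(D) = D*(⅓) = D/3)
y(O) = 10/3 (y(O) = 1 - (-3/7 + (⅐)*(-46))/3 = 1 - (-3/7 - 46/7)/3 = 1 - ⅓*(-7) = 1 + 7/3 = 10/3)
g(X, Z) = (229 + Z)/(2232 + Z + 2*X) (g(X, Z) = (Z + 229)/(X + ((X + Z) + 2232)) = (229 + Z)/(X + (2232 + X + Z)) = (229 + Z)/(2232 + Z + 2*X))
g(-882, c(-14)) + y(-389) = (229 + (⅓)*(-14))/(2232 + (⅓)*(-14) + 2*(-882)) + 10/3 = (229 - 14/3)/(2232 - 14/3 - 1764) + 10/3 = (673/3)/(1390/3) + 10/3 = (3/1390)*(673/3) + 10/3 = 673/1390 + 10/3 = 15919/4170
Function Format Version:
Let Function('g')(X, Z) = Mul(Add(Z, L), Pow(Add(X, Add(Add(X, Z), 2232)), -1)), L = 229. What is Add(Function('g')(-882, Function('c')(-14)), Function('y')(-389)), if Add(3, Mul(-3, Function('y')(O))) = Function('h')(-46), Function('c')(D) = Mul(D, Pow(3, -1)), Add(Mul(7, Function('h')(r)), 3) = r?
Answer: Rational(15919, 4170) ≈ 3.8175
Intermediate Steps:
Function('h')(r) = Add(Rational(-3, 7), Mul(Rational(1, 7), r))
Function('c')(D) = Mul(Rational(1, 3), D) (Function('c')(D) = Mul(D, Rational(1, 3)) = Mul(Rational(1, 3), D))
Function('y')(O) = Rational(10, 3) (Function('y')(O) = Add(1, Mul(Rational(-1, 3), Add(Rational(-3, 7), Mul(Rational(1, 7), -46)))) = Add(1, Mul(Rational(-1, 3), Add(Rational(-3, 7), Rational(-46, 7)))) = Add(1, Mul(Rational(-1, 3), -7)) = Add(1, Rational(7, 3)) = Rational(10, 3))
Function('g')(X, Z) = Mul(Pow(Add(2232, Z, Mul(2, X)), -1), Add(229, Z)) (Function('g')(X, Z) = Mul(Add(Z, 229), Pow(Add(X, Add(Add(X, Z), 2232)), -1)) = Mul(Add(229, Z), Pow(Add(X, Add(2232, X, Z)), -1)) = Mul(Add(229, Z), Pow(Add(2232, Z, Mul(2, X)), -1)) = Mul(Pow(Add(2232, Z, Mul(2, X)), -1), Add(229, Z)))
Add(Function('g')(-882, Function('c')(-14)), Function('y')(-389)) = Add(Mul(Pow(Add(2232, Mul(Rational(1, 3), -14), Mul(2, -882)), -1), Add(229, Mul(Rational(1, 3), -14))), Rational(10, 3)) = Add(Mul(Pow(Add(2232, Rational(-14, 3), -1764), -1), Add(229, Rational(-14, 3))), Rational(10, 3)) = Add(Mul(Pow(Rational(1390, 3), -1), Rational(673, 3)), Rational(10, 3)) = Add(Mul(Rational(3, 1390), Rational(673, 3)), Rational(10, 3)) = Add(Rational(673, 1390), Rational(10, 3)) = Rational(15919, 4170)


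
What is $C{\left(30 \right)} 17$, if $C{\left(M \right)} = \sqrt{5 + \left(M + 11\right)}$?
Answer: $17 \sqrt{46} \approx 115.3$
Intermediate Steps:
$C{\left(M \right)} = \sqrt{16 + M}$ ($C{\left(M \right)} = \sqrt{5 + \left(11 + M\right)} = \sqrt{16 + M}$)
$C{\left(30 \right)} 17 = \sqrt{16 + 30} \cdot 17 = \sqrt{46} \cdot 17 = 17 \sqrt{46}$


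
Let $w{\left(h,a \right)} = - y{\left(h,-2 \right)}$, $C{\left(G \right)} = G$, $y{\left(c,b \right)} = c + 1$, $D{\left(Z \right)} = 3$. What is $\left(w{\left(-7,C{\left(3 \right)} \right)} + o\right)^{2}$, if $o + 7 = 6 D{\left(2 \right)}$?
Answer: $289$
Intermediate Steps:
$y{\left(c,b \right)} = 1 + c$
$w{\left(h,a \right)} = -1 - h$ ($w{\left(h,a \right)} = - (1 + h) = -1 - h$)
$o = 11$ ($o = -7 + 6 \cdot 3 = -7 + 18 = 11$)
$\left(w{\left(-7,C{\left(3 \right)} \right)} + o\right)^{2} = \left(\left(-1 - -7\right) + 11\right)^{2} = \left(\left(-1 + 7\right) + 11\right)^{2} = \left(6 + 11\right)^{2} = 17^{2} = 289$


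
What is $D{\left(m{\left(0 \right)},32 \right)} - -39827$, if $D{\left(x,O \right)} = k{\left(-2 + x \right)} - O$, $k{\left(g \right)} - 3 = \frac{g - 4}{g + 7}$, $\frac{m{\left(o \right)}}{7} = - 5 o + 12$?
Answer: $\frac{3542100}{89} \approx 39799.0$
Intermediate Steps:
$m{\left(o \right)} = 84 - 35 o$ ($m{\left(o \right)} = 7 \left(- 5 o + 12\right) = 7 \left(12 - 5 o\right) = 84 - 35 o$)
$k{\left(g \right)} = 3 + \frac{-4 + g}{7 + g}$ ($k{\left(g \right)} = 3 + \frac{g - 4}{g + 7} = 3 + \frac{-4 + g}{7 + g}$)
$D{\left(x,O \right)} = - O + \frac{9 + 4 x}{5 + x}$ ($D{\left(x,O \right)} = \frac{17 + 4 \left(-2 + x\right)}{7 + \left(-2 + x\right)} - O = \frac{17 + \left(-8 + 4 x\right)}{5 + x} - O = \frac{9 + 4 x}{5 + x} - O = - O + \frac{9 + 4 x}{5 + x}$)
$D{\left(m{\left(0 \right)},32 \right)} - -39827 = \frac{9 + 4 \left(84 - 0\right) - 32 \left(5 + \left(84 - 0\right)\right)}{5 + \left(84 - 0\right)} - -39827 = \frac{9 + 4 \left(84 + 0\right) - 32 \left(5 + \left(84 + 0\right)\right)}{5 + \left(84 + 0\right)} + 39827 = \frac{9 + 4 \cdot 84 - 32 \left(5 + 84\right)}{5 + 84} + 39827 = \frac{9 + 336 - 32 \cdot 89}{89} + 39827 = \frac{9 + 336 - 2848}{89} + 39827 = \frac{1}{89} \left(-2503\right) + 39827 = - \frac{2503}{89} + 39827 = \frac{3542100}{89}$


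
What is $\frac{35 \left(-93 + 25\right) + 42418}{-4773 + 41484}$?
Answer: $\frac{13346}{12237} \approx 1.0906$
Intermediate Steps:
$\frac{35 \left(-93 + 25\right) + 42418}{-4773 + 41484} = \frac{35 \left(-68\right) + 42418}{36711} = \left(-2380 + 42418\right) \frac{1}{36711} = 40038 \cdot \frac{1}{36711} = \frac{13346}{12237}$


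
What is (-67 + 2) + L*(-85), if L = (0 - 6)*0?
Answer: -65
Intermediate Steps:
L = 0 (L = -6*0 = 0)
(-67 + 2) + L*(-85) = (-67 + 2) + 0*(-85) = -65 + 0 = -65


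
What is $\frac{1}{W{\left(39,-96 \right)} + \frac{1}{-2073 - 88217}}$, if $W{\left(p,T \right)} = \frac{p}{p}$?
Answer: $\frac{90290}{90289} \approx 1.0$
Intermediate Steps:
$W{\left(p,T \right)} = 1$
$\frac{1}{W{\left(39,-96 \right)} + \frac{1}{-2073 - 88217}} = \frac{1}{1 + \frac{1}{-2073 - 88217}} = \frac{1}{1 + \frac{1}{-90290}} = \frac{1}{1 - \frac{1}{90290}} = \frac{1}{\frac{90289}{90290}} = \frac{90290}{90289}$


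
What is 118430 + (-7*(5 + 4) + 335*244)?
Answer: 200107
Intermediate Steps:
118430 + (-7*(5 + 4) + 335*244) = 118430 + (-7*9 + 81740) = 118430 + (-63 + 81740) = 118430 + 81677 = 200107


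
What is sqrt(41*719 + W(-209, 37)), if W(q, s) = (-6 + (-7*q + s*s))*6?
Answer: sqrt(46435) ≈ 215.49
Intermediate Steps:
W(q, s) = -36 - 42*q + 6*s**2 (W(q, s) = (-6 + (-7*q + s**2))*6 = (-6 + (s**2 - 7*q))*6 = (-6 + s**2 - 7*q)*6 = -36 - 42*q + 6*s**2)
sqrt(41*719 + W(-209, 37)) = sqrt(41*719 + (-36 - 42*(-209) + 6*37**2)) = sqrt(29479 + (-36 + 8778 + 6*1369)) = sqrt(29479 + (-36 + 8778 + 8214)) = sqrt(29479 + 16956) = sqrt(46435)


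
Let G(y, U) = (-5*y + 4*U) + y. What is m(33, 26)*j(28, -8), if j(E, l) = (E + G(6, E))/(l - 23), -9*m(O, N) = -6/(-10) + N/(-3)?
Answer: -14036/4185 ≈ -3.3539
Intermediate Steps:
G(y, U) = -4*y + 4*U
m(O, N) = -1/15 + N/27 (m(O, N) = -(-6/(-10) + N/(-3))/9 = -(-6*(-1/10) + N*(-1/3))/9 = -(3/5 - N/3)/9 = -1/15 + N/27)
j(E, l) = (-24 + 5*E)/(-23 + l) (j(E, l) = (E + (-4*6 + 4*E))/(l - 23) = (E + (-24 + 4*E))/(-23 + l) = (-24 + 5*E)/(-23 + l))
m(33, 26)*j(28, -8) = (-1/15 + (1/27)*26)*((-24 + 5*28)/(-23 - 8)) = (-1/15 + 26/27)*((-24 + 140)/(-31)) = 121*(-1/31*116)/135 = (121/135)*(-116/31) = -14036/4185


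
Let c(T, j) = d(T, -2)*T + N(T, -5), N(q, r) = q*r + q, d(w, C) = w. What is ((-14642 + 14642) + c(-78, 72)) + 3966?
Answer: 10362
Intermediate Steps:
N(q, r) = q + q*r
c(T, j) = T² - 4*T (c(T, j) = T*T + T*(1 - 5) = T² + T*(-4) = T² - 4*T)
((-14642 + 14642) + c(-78, 72)) + 3966 = ((-14642 + 14642) - 78*(-4 - 78)) + 3966 = (0 - 78*(-82)) + 3966 = (0 + 6396) + 3966 = 6396 + 3966 = 10362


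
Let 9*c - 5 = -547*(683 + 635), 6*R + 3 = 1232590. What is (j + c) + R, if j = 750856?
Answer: 15771287/18 ≈ 8.7618e+5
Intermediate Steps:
R = 1232587/6 (R = -1/2 + (1/6)*1232590 = -1/2 + 616295/3 = 1232587/6 ≈ 2.0543e+5)
c = -720941/9 (c = 5/9 + (-547*(683 + 635))/9 = 5/9 + (-547*1318)/9 = 5/9 + (1/9)*(-720946) = 5/9 - 720946/9 = -720941/9 ≈ -80105.)
(j + c) + R = (750856 - 720941/9) + 1232587/6 = 6036763/9 + 1232587/6 = 15771287/18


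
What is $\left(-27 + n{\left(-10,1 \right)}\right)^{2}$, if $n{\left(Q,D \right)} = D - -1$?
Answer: $625$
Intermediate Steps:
$n{\left(Q,D \right)} = 1 + D$ ($n{\left(Q,D \right)} = D + 1 = 1 + D$)
$\left(-27 + n{\left(-10,1 \right)}\right)^{2} = \left(-27 + \left(1 + 1\right)\right)^{2} = \left(-27 + 2\right)^{2} = \left(-25\right)^{2} = 625$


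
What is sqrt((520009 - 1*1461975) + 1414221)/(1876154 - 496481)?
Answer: sqrt(472255)/1379673 ≈ 0.00049809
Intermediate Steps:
sqrt((520009 - 1*1461975) + 1414221)/(1876154 - 496481) = sqrt((520009 - 1461975) + 1414221)/1379673 = sqrt(-941966 + 1414221)*(1/1379673) = sqrt(472255)*(1/1379673) = sqrt(472255)/1379673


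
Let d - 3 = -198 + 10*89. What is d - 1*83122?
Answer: -82427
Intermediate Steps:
d = 695 (d = 3 + (-198 + 10*89) = 3 + (-198 + 890) = 3 + 692 = 695)
d - 1*83122 = 695 - 1*83122 = 695 - 83122 = -82427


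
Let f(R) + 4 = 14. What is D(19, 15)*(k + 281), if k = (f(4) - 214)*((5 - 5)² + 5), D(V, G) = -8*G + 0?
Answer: 88680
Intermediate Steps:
D(V, G) = -8*G
f(R) = 10 (f(R) = -4 + 14 = 10)
k = -1020 (k = (10 - 214)*((5 - 5)² + 5) = -204*(0² + 5) = -204*(0 + 5) = -204*5 = -1020)
D(19, 15)*(k + 281) = (-8*15)*(-1020 + 281) = -120*(-739) = 88680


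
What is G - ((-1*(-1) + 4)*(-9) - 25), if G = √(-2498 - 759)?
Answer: 70 + I*√3257 ≈ 70.0 + 57.07*I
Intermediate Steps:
G = I*√3257 (G = √(-3257) = I*√3257 ≈ 57.07*I)
G - ((-1*(-1) + 4)*(-9) - 25) = I*√3257 - ((-1*(-1) + 4)*(-9) - 25) = I*√3257 - ((1 + 4)*(-9) - 25) = I*√3257 - (5*(-9) - 25) = I*√3257 - (-45 - 25) = I*√3257 - 1*(-70) = I*√3257 + 70 = 70 + I*√3257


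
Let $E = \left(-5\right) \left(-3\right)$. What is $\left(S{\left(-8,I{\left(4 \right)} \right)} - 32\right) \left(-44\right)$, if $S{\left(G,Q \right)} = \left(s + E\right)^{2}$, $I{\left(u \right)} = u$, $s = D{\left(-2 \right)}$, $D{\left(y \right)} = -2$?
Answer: $-6028$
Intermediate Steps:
$E = 15$
$s = -2$
$S{\left(G,Q \right)} = 169$ ($S{\left(G,Q \right)} = \left(-2 + 15\right)^{2} = 13^{2} = 169$)
$\left(S{\left(-8,I{\left(4 \right)} \right)} - 32\right) \left(-44\right) = \left(169 - 32\right) \left(-44\right) = 137 \left(-44\right) = -6028$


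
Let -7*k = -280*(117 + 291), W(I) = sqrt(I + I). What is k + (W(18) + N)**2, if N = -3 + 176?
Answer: 48361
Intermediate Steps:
N = 173
W(I) = sqrt(2)*sqrt(I) (W(I) = sqrt(2*I) = sqrt(2)*sqrt(I))
k = 16320 (k = -(-40)*(117 + 291) = -(-40)*408 = -1/7*(-114240) = 16320)
k + (W(18) + N)**2 = 16320 + (sqrt(2)*sqrt(18) + 173)**2 = 16320 + (sqrt(2)*(3*sqrt(2)) + 173)**2 = 16320 + (6 + 173)**2 = 16320 + 179**2 = 16320 + 32041 = 48361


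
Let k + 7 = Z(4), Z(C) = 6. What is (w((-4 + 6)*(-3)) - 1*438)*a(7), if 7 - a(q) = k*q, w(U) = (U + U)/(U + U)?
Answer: -6118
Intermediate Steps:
w(U) = 1 (w(U) = (2*U)/((2*U)) = (2*U)*(1/(2*U)) = 1)
k = -1 (k = -7 + 6 = -1)
a(q) = 7 + q (a(q) = 7 - (-1)*q = 7 + q)
(w((-4 + 6)*(-3)) - 1*438)*a(7) = (1 - 1*438)*(7 + 7) = (1 - 438)*14 = -437*14 = -6118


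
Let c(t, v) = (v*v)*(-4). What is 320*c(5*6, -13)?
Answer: -216320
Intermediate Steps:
c(t, v) = -4*v**2 (c(t, v) = v**2*(-4) = -4*v**2)
320*c(5*6, -13) = 320*(-4*(-13)**2) = 320*(-4*169) = 320*(-676) = -216320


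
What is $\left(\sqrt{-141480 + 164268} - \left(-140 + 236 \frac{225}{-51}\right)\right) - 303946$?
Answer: $- \frac{5147002}{17} + 6 \sqrt{633} \approx -3.0261 \cdot 10^{5}$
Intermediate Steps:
$\left(\sqrt{-141480 + 164268} - \left(-140 + 236 \frac{225}{-51}\right)\right) - 303946 = \left(\sqrt{22788} - \left(-140 + 236 \cdot 225 \left(- \frac{1}{51}\right)\right)\right) - 303946 = \left(6 \sqrt{633} + \left(\left(-236\right) \left(- \frac{75}{17}\right) + 140\right)\right) - 303946 = \left(6 \sqrt{633} + \left(\frac{17700}{17} + 140\right)\right) - 303946 = \left(6 \sqrt{633} + \frac{20080}{17}\right) - 303946 = \left(\frac{20080}{17} + 6 \sqrt{633}\right) - 303946 = - \frac{5147002}{17} + 6 \sqrt{633}$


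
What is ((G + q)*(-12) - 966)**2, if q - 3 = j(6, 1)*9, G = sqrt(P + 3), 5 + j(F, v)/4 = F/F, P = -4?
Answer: 526932 - 17424*I ≈ 5.2693e+5 - 17424.0*I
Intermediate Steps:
j(F, v) = -16 (j(F, v) = -20 + 4*(F/F) = -20 + 4*1 = -20 + 4 = -16)
G = I (G = sqrt(-4 + 3) = sqrt(-1) = I ≈ 1.0*I)
q = -141 (q = 3 - 16*9 = 3 - 144 = -141)
((G + q)*(-12) - 966)**2 = ((I - 141)*(-12) - 966)**2 = ((-141 + I)*(-12) - 966)**2 = ((1692 - 12*I) - 966)**2 = (726 - 12*I)**2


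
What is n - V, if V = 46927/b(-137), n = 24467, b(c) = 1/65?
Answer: -3025788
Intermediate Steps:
b(c) = 1/65
V = 3050255 (V = 46927/(1/65) = 46927*65 = 3050255)
n - V = 24467 - 1*3050255 = 24467 - 3050255 = -3025788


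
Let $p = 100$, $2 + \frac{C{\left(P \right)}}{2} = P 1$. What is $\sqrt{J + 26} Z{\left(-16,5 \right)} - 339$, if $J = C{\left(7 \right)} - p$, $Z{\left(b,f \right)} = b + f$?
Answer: $-339 - 88 i \approx -339.0 - 88.0 i$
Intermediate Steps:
$C{\left(P \right)} = -4 + 2 P$ ($C{\left(P \right)} = -4 + 2 P 1 = -4 + 2 P$)
$J = -90$ ($J = \left(-4 + 2 \cdot 7\right) - 100 = \left(-4 + 14\right) - 100 = 10 - 100 = -90$)
$\sqrt{J + 26} Z{\left(-16,5 \right)} - 339 = \sqrt{-90 + 26} \left(-16 + 5\right) - 339 = \sqrt{-64} \left(-11\right) - 339 = 8 i \left(-11\right) - 339 = - 88 i - 339 = -339 - 88 i$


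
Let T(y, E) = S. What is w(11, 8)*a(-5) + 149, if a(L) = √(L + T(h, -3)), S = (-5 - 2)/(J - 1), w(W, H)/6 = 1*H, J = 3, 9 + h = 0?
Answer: 149 + 24*I*√34 ≈ 149.0 + 139.94*I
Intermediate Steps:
h = -9 (h = -9 + 0 = -9)
w(W, H) = 6*H (w(W, H) = 6*(1*H) = 6*H)
S = -7/2 (S = (-5 - 2)/(3 - 1) = -7/2 ≈ -3.5000)
T(y, E) = -7/2
a(L) = √(-7/2 + L) (a(L) = √(L - 7/2) = √(-7/2 + L))
w(11, 8)*a(-5) + 149 = (6*8)*(√(-14 + 4*(-5))/2) + 149 = 48*(√(-14 - 20)/2) + 149 = 48*(√(-34)/2) + 149 = 48*((I*√34)/2) + 149 = 48*(I*√34/2) + 149 = 24*I*√34 + 149 = 149 + 24*I*√34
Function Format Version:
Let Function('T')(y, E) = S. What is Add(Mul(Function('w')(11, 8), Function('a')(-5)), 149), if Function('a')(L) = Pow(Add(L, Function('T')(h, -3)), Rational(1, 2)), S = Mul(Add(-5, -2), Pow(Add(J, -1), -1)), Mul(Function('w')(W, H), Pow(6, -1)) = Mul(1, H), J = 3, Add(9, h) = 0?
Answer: Add(149, Mul(24, I, Pow(34, Rational(1, 2)))) ≈ Add(149.00, Mul(139.94, I))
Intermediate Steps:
h = -9 (h = Add(-9, 0) = -9)
Function('w')(W, H) = Mul(6, H) (Function('w')(W, H) = Mul(6, Mul(1, H)) = Mul(6, H))
S = Rational(-7, 2) (S = Mul(Add(-5, -2), Pow(Add(3, -1), -1)) = Mul(-7, Pow(2, -1)) = Mul(-7, Rational(1, 2)) = Rational(-7, 2) ≈ -3.5000)
Function('T')(y, E) = Rational(-7, 2)
Function('a')(L) = Pow(Add(Rational(-7, 2), L), Rational(1, 2)) (Function('a')(L) = Pow(Add(L, Rational(-7, 2)), Rational(1, 2)) = Pow(Add(Rational(-7, 2), L), Rational(1, 2)))
Add(Mul(Function('w')(11, 8), Function('a')(-5)), 149) = Add(Mul(Mul(6, 8), Mul(Rational(1, 2), Pow(Add(-14, Mul(4, -5)), Rational(1, 2)))), 149) = Add(Mul(48, Mul(Rational(1, 2), Pow(Add(-14, -20), Rational(1, 2)))), 149) = Add(Mul(48, Mul(Rational(1, 2), Pow(-34, Rational(1, 2)))), 149) = Add(Mul(48, Mul(Rational(1, 2), Mul(I, Pow(34, Rational(1, 2))))), 149) = Add(Mul(48, Mul(Rational(1, 2), I, Pow(34, Rational(1, 2)))), 149) = Add(Mul(24, I, Pow(34, Rational(1, 2))), 149) = Add(149, Mul(24, I, Pow(34, Rational(1, 2))))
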